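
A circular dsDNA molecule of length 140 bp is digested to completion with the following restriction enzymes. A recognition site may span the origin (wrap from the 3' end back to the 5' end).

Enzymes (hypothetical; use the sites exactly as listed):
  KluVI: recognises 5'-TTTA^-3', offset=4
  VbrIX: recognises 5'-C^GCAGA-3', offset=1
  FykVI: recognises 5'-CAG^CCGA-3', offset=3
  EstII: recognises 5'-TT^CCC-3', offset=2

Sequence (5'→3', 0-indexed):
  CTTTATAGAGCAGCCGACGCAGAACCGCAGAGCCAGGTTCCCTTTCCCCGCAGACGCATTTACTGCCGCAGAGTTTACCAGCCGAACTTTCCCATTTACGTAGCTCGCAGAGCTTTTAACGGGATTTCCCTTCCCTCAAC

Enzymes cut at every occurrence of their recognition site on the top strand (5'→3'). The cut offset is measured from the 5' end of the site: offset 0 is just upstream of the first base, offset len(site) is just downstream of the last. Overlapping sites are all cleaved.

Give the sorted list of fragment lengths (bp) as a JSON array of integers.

Per-enzyme occurrences:
  KluVI TTTA/4: at [1, 58, 73, 94, 114] ⇒ [5, 62, 77, 98, 118]
  VbrIX CGCAGA/1: at [17, 25, 48, 66, 105] ⇒ [18, 26, 49, 67, 106]
  FykVI CAGCCGA/3: at [10, 78] ⇒ [13, 81]
  EstII TTCCC/2: at [37, 43, 88, 125, 130] ⇒ [39, 45, 90, 127, 132]

Pooled cuts: [5, 13, 18, 26, 39, 45, 49, 62, 67, 77, 81, 90, 98, 106, 118, 127, 132]

Fragments:
  5→13: 8 bp
  13→18: 5 bp
  18→26: 8 bp
  26→39: 13 bp
  39→45: 6 bp
  45→49: 4 bp
  49→62: 13 bp
  62→67: 5 bp
  67→77: 10 bp
  77→81: 4 bp
  81→90: 9 bp
  90→98: 8 bp
  98→106: 8 bp
  106→118: 12 bp
  118→127: 9 bp
  127→132: 5 bp
  132→5 (wrap): 140-132+5 = 13 bp

[4,4,5,5,5,6,8,8,8,8,9,9,10,12,13,13,13]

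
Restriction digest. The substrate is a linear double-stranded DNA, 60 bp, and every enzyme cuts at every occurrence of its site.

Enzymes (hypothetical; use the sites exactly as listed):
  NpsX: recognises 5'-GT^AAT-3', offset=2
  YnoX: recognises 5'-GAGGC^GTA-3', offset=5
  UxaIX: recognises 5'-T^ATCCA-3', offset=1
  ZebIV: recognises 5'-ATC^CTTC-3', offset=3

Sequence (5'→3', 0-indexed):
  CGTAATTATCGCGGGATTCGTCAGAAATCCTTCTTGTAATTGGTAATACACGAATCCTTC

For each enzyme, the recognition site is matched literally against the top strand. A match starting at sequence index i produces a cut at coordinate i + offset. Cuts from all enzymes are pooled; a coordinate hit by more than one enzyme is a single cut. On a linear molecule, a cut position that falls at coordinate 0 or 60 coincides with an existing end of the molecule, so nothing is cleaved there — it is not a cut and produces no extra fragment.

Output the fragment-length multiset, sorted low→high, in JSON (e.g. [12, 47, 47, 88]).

Site scan:
  NpsX GTAAT/2: at [1, 35, 42] ⇒ [3, 37, 44]
  YnoX (GAGGCGTA, off=5): no sites
  UxaIX (TATCCA, off=1): no sites
  ZebIV ATCCTTC/3: at [26, 53] ⇒ [29, 56]

All cut coordinates (distinct, sorted): [3, 29, 37, 44, 56]

Fragments:
  [0,3): 3 bp
  [3,29): 26 bp
  [29,37): 8 bp
  [37,44): 7 bp
  [44,56): 12 bp
  [56,60): 4 bp

[3,4,7,8,12,26]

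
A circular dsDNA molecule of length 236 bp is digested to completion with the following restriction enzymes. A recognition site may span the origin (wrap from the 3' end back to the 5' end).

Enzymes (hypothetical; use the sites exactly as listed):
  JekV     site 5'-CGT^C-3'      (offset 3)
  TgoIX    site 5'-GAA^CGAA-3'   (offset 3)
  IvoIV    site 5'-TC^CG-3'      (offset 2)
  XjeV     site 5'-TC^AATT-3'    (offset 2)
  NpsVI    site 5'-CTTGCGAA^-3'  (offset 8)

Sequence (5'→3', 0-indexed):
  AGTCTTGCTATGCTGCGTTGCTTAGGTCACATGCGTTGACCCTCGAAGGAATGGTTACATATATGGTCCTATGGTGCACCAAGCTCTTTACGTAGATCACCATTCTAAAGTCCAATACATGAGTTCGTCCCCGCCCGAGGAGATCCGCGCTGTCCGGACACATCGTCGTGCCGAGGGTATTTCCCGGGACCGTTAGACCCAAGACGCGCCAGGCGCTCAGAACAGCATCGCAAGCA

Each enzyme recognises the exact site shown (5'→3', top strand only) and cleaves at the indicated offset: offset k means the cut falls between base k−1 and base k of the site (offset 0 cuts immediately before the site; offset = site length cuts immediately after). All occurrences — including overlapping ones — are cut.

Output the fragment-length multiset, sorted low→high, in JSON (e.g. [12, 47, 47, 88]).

[9,12,17,198]

Site scan:
  JekV CGTC/3: at [125, 163] ⇒ [128, 166]
  TgoIX (GAACGAA, off=3): no sites
  IvoIV TCCG/2: at [143, 152] ⇒ [145, 154]
  XjeV (TCAATT, off=2): no sites
  NpsVI (CTTGCGAA, off=8): no sites

All cut coordinates (distinct, sorted): [128, 145, 154, 166]

Fragment lengths:
  128→145: 17 bp
  145→154: 9 bp
  154→166: 12 bp
  166→128 (wrap): 236-166+128 = 198 bp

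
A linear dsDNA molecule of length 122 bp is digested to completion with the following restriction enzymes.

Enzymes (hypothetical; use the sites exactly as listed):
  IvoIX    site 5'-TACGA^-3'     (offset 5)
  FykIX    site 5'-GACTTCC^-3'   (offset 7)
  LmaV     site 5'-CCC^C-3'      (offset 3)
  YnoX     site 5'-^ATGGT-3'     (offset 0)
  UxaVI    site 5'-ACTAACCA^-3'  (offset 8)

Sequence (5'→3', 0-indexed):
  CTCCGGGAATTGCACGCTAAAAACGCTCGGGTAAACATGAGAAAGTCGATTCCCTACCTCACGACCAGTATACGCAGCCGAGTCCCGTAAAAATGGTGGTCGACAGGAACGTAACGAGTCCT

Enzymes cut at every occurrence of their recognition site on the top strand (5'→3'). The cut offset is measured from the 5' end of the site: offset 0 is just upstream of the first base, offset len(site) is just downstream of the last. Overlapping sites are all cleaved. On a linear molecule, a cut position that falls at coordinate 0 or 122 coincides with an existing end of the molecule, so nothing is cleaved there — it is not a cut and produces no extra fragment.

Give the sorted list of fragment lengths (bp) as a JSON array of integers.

Per-enzyme occurrences:
  IvoIX (TACGA, off=5): no sites
  FykIX (GACTTCC, off=7): no sites
  LmaV (CCCC, off=3): no sites
  YnoX ATGGT/0: at [92] ⇒ [92]
  UxaVI (ACTAACCA, off=8): no sites

Pooled cuts: [92]

Fragment lengths:
  [0,92): 92 bp
  [92,122): 30 bp

[30,92]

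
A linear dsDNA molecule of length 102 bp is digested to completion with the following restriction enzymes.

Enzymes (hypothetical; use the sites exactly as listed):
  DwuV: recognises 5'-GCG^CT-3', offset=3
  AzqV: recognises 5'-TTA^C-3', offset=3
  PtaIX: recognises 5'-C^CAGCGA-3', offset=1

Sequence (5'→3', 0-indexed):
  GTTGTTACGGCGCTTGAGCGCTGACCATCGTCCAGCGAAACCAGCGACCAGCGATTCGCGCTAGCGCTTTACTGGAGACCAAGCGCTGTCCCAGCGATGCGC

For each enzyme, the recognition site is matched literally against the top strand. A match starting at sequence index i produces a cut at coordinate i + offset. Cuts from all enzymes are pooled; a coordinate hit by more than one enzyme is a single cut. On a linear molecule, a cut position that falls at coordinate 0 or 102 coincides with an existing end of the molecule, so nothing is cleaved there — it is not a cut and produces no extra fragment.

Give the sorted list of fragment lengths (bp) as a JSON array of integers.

Per-enzyme occurrences:
  DwuV GCGCT/3: at [9, 17, 57, 63, 82] ⇒ [12, 20, 60, 66, 85]
  AzqV TTAC/3: at [4, 68] ⇒ [7, 71]
  PtaIX CCAGCGA/1: at [31, 40, 47, 90] ⇒ [32, 41, 48, 91]

All cut coordinates (distinct, sorted): [7, 12, 20, 32, 41, 48, 60, 66, 71, 85, 91]

Fragment lengths:
  [0,7): 7 bp
  [7,12): 5 bp
  [12,20): 8 bp
  [20,32): 12 bp
  [32,41): 9 bp
  [41,48): 7 bp
  [48,60): 12 bp
  [60,66): 6 bp
  [66,71): 5 bp
  [71,85): 14 bp
  [85,91): 6 bp
  [91,102): 11 bp

[5,5,6,6,7,7,8,9,11,12,12,14]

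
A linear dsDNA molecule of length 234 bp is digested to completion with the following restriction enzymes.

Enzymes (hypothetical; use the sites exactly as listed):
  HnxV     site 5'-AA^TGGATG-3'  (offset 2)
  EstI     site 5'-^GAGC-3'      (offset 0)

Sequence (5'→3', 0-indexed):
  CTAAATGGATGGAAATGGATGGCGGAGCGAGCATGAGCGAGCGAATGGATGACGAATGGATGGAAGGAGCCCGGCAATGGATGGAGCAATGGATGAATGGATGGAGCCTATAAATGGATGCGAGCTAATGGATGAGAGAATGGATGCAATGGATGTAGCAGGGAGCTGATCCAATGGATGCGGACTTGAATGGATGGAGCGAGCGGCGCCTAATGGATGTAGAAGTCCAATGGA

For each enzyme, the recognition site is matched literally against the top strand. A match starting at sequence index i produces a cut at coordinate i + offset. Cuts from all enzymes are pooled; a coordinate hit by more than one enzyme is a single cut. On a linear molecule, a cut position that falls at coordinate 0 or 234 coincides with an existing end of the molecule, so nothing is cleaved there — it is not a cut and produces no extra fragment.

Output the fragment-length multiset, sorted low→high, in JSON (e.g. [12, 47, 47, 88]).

Per-enzyme occurrences:
  HnxV AATGGATG/2: at [3, 13, 43, 54, 75, 87, 95, 112, 126, 138, 147, 172, 188, 211] ⇒ [5, 15, 45, 56, 77, 89, 97, 114, 128, 140, 149, 174, 190, 213]
  EstI GAGC/0: at [24, 28, 34, 38, 66, 83, 103, 121, 162, 196, 200] ⇒ [24, 28, 34, 38, 66, 83, 103, 121, 162, 196, 200]

All cut coordinates (distinct, sorted): [5, 15, 24, 28, 34, 38, 45, 56, 66, 77, 83, 89, 97, 103, 114, 121, 128, 140, 149, 162, 174, 190, 196, 200, 213]

Fragments:
  [0,5): 5 bp
  [5,15): 10 bp
  [15,24): 9 bp
  [24,28): 4 bp
  [28,34): 6 bp
  [34,38): 4 bp
  [38,45): 7 bp
  [45,56): 11 bp
  [56,66): 10 bp
  [66,77): 11 bp
  [77,83): 6 bp
  [83,89): 6 bp
  [89,97): 8 bp
  [97,103): 6 bp
  [103,114): 11 bp
  [114,121): 7 bp
  [121,128): 7 bp
  [128,140): 12 bp
  [140,149): 9 bp
  [149,162): 13 bp
  [162,174): 12 bp
  [174,190): 16 bp
  [190,196): 6 bp
  [196,200): 4 bp
  [200,213): 13 bp
  [213,234): 21 bp

[4,4,4,5,6,6,6,6,6,7,7,7,8,9,9,10,10,11,11,11,12,12,13,13,16,21]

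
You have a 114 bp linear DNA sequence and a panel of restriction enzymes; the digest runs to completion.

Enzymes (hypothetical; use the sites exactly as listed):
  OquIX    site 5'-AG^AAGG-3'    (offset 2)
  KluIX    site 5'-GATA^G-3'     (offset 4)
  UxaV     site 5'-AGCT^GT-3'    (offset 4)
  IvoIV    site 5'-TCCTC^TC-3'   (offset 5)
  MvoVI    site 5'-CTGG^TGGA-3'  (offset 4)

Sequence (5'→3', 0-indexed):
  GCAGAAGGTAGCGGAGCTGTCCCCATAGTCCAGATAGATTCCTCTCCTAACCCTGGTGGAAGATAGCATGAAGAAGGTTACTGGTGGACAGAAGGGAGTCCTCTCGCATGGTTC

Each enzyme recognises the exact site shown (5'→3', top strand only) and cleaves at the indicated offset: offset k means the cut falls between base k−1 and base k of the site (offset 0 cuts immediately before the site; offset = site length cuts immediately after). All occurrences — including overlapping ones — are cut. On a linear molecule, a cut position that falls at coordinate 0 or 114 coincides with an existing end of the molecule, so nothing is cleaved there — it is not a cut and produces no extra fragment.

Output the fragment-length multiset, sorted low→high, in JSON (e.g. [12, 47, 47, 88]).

Scan for sites:
  OquIX AGAAGG/2: at [2, 71, 89] ⇒ [4, 73, 91]
  KluIX GATAG/4: at [32, 61] ⇒ [36, 65]
  UxaV AGCTGT/4: at [14] ⇒ [18]
  IvoIV TCCTCTC/5: at [39, 98] ⇒ [44, 103]
  MvoVI CTGGTGGA/4: at [52, 80] ⇒ [56, 84]

Pooled cuts: [4, 18, 36, 44, 56, 65, 73, 84, 91, 103]

Fragments:
  [0,4): 4 bp
  [4,18): 14 bp
  [18,36): 18 bp
  [36,44): 8 bp
  [44,56): 12 bp
  [56,65): 9 bp
  [65,73): 8 bp
  [73,84): 11 bp
  [84,91): 7 bp
  [91,103): 12 bp
  [103,114): 11 bp

[4,7,8,8,9,11,11,12,12,14,18]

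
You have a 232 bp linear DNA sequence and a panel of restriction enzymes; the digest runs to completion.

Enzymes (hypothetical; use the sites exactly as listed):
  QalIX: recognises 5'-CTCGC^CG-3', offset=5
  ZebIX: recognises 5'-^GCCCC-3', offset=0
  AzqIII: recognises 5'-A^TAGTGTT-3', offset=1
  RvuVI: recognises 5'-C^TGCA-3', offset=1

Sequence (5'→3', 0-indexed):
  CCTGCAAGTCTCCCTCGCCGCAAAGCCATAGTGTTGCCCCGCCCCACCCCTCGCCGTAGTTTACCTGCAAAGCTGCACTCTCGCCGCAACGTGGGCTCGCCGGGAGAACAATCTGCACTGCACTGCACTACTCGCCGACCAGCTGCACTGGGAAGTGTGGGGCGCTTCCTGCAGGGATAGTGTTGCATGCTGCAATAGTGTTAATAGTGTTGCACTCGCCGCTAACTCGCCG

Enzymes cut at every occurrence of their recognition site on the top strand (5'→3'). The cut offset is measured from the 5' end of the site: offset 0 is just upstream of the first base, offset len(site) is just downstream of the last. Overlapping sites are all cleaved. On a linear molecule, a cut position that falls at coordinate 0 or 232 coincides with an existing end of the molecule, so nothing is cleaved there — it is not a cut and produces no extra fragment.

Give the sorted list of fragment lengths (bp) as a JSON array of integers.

Site scan:
  QalIX (CTCGCCG, off=5): starts [13, 49, 79, 95, 130, 214, 225] → cuts [18, 54, 84, 100, 135, 219, 230]
  ZebIX (GCCCC, off=0): starts [35, 40] → cuts [35, 40]
  AzqIII (ATAGTGTT, off=1): starts [27, 176, 194, 203] → cuts [28, 177, 195, 204]
  RvuVI (CTGCA, off=1): starts [1, 64, 72, 112, 117, 122, 142, 168, 189] → cuts [2, 65, 73, 113, 118, 123, 143, 169, 190]

All cut coordinates (distinct, sorted): [2, 18, 28, 35, 40, 54, 65, 73, 84, 100, 113, 118, 123, 135, 143, 169, 177, 190, 195, 204, 219, 230]

Fragments:
  [0,2): 2 bp
  [2,18): 16 bp
  [18,28): 10 bp
  [28,35): 7 bp
  [35,40): 5 bp
  [40,54): 14 bp
  [54,65): 11 bp
  [65,73): 8 bp
  [73,84): 11 bp
  [84,100): 16 bp
  [100,113): 13 bp
  [113,118): 5 bp
  [118,123): 5 bp
  [123,135): 12 bp
  [135,143): 8 bp
  [143,169): 26 bp
  [169,177): 8 bp
  [177,190): 13 bp
  [190,195): 5 bp
  [195,204): 9 bp
  [204,219): 15 bp
  [219,230): 11 bp
  [230,232): 2 bp

[2,2,5,5,5,5,7,8,8,8,9,10,11,11,11,12,13,13,14,15,16,16,26]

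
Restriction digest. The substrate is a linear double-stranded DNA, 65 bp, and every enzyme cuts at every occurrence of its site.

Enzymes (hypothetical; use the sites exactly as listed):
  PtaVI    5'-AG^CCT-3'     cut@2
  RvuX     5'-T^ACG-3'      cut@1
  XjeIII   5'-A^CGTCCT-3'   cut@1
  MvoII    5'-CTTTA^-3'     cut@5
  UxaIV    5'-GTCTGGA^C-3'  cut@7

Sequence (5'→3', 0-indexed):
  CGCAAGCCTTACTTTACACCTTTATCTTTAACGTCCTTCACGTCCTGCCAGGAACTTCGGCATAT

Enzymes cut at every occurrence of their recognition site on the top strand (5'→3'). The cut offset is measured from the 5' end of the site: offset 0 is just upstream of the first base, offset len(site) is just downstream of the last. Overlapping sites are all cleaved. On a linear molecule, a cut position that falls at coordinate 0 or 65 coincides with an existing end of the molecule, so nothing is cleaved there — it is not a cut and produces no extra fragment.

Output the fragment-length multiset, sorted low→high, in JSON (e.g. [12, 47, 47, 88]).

Per-enzyme occurrences:
  PtaVI (AGCCT, off=2): starts [4] → cuts [6]
  RvuX (TACG, off=1): no sites
  XjeIII (ACGTCCT, off=1): starts [30, 39] → cuts [31, 40]
  MvoII (CTTTA, off=5): starts [11, 19, 25] → cuts [16, 24, 30]
  UxaIV (GTCTGGAC, off=7): no sites

All cut coordinates (distinct, sorted): [6, 16, 24, 30, 31, 40]

Fragment lengths:
  [0,6): 6 bp
  [6,16): 10 bp
  [16,24): 8 bp
  [24,30): 6 bp
  [30,31): 1 bp
  [31,40): 9 bp
  [40,65): 25 bp

[1,6,6,8,9,10,25]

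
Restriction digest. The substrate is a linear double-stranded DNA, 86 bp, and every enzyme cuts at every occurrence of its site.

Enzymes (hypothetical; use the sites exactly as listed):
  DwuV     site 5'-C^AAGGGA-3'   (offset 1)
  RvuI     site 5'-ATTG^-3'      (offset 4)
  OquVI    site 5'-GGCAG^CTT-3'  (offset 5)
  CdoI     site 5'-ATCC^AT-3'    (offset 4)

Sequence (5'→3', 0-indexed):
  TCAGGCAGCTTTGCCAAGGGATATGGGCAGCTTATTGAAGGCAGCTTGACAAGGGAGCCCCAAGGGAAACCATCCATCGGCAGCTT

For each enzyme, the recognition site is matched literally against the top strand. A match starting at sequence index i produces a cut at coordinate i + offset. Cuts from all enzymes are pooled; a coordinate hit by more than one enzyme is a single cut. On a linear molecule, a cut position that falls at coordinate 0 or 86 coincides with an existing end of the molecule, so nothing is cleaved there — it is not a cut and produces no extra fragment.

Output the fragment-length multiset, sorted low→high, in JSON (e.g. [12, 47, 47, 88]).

[3,6,7,7,7,8,8,11,14,15]

Site scan:
  DwuV (CAAGGGA, off=1): starts [14, 49, 60] → cuts [15, 50, 61]
  RvuI (ATTG, off=4): starts [33] → cuts [37]
  OquVI (GGCAGCTT, off=5): starts [3, 25, 39, 78] → cuts [8, 30, 44, 83]
  CdoI (ATCCAT, off=4): starts [71] → cuts [75]

Pooled cuts: [8, 15, 30, 37, 44, 50, 61, 75, 83]

Fragment lengths:
  [0,8): 8 bp
  [8,15): 7 bp
  [15,30): 15 bp
  [30,37): 7 bp
  [37,44): 7 bp
  [44,50): 6 bp
  [50,61): 11 bp
  [61,75): 14 bp
  [75,83): 8 bp
  [83,86): 3 bp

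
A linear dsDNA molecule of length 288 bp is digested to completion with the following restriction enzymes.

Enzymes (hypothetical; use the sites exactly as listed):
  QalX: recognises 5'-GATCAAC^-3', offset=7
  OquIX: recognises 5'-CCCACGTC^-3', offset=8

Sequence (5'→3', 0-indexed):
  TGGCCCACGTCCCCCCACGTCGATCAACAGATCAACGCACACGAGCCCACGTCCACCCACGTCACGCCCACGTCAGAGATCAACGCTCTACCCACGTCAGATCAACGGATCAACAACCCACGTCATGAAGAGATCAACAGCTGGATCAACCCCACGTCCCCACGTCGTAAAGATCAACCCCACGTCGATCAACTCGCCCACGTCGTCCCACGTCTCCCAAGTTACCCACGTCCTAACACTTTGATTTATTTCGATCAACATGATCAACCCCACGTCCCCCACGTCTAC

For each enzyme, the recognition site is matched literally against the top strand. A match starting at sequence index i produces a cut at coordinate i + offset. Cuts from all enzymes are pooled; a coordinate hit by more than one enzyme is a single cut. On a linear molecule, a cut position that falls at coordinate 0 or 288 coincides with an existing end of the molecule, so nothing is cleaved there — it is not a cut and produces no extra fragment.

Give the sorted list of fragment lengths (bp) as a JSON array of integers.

Scan for sites:
  QalX GATCAAC/7: at [21, 29, 77, 99, 107, 131, 143, 171, 186, 252, 261] ⇒ [28, 36, 84, 106, 114, 138, 150, 178, 193, 259, 268]
  OquIX CCCACGTC/8: at [3, 13, 45, 55, 66, 90, 116, 150, 158, 178, 196, 206, 224, 268, 277] ⇒ [11, 21, 53, 63, 74, 98, 124, 158, 166, 186, 204, 214, 232, 276, 285]

All cut coordinates (distinct, sorted): [11, 21, 28, 36, 53, 63, 74, 84, 98, 106, 114, 124, 138, 150, 158, 166, 178, 186, 193, 204, 214, 232, 259, 268, 276, 285]

Fragments:
  [0,11): 11 bp
  [11,21): 10 bp
  [21,28): 7 bp
  [28,36): 8 bp
  [36,53): 17 bp
  [53,63): 10 bp
  [63,74): 11 bp
  [74,84): 10 bp
  [84,98): 14 bp
  [98,106): 8 bp
  [106,114): 8 bp
  [114,124): 10 bp
  [124,138): 14 bp
  [138,150): 12 bp
  [150,158): 8 bp
  [158,166): 8 bp
  [166,178): 12 bp
  [178,186): 8 bp
  [186,193): 7 bp
  [193,204): 11 bp
  [204,214): 10 bp
  [214,232): 18 bp
  [232,259): 27 bp
  [259,268): 9 bp
  [268,276): 8 bp
  [276,285): 9 bp
  [285,288): 3 bp

[3,7,7,8,8,8,8,8,8,8,9,9,10,10,10,10,10,11,11,11,12,12,14,14,17,18,27]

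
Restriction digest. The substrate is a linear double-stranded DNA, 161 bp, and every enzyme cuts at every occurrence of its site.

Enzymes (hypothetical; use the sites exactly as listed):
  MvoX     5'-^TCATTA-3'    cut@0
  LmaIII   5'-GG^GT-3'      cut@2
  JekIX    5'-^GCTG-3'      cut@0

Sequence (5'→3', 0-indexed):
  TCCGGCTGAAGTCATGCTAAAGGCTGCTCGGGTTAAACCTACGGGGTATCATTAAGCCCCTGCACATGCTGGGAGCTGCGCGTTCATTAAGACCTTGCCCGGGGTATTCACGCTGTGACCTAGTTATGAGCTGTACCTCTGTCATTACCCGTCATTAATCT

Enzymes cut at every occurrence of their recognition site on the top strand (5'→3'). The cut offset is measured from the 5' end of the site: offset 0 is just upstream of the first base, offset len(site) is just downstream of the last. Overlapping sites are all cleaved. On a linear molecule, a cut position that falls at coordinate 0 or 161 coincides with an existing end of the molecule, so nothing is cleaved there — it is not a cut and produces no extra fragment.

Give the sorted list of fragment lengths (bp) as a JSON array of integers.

Site scan:
  MvoX TCATTA/0: at [48, 83, 141, 151] ⇒ [48, 83, 141, 151]
  LmaIII GGGT/2: at [29, 43, 101] ⇒ [31, 45, 103]
  JekIX GCTG/0: at [4, 22, 67, 74, 111, 129] ⇒ [4, 22, 67, 74, 111, 129]

Pooled cuts: [4, 22, 31, 45, 48, 67, 74, 83, 103, 111, 129, 141, 151]

Fragment lengths:
  [0,4): 4 bp
  [4,22): 18 bp
  [22,31): 9 bp
  [31,45): 14 bp
  [45,48): 3 bp
  [48,67): 19 bp
  [67,74): 7 bp
  [74,83): 9 bp
  [83,103): 20 bp
  [103,111): 8 bp
  [111,129): 18 bp
  [129,141): 12 bp
  [141,151): 10 bp
  [151,161): 10 bp

[3,4,7,8,9,9,10,10,12,14,18,18,19,20]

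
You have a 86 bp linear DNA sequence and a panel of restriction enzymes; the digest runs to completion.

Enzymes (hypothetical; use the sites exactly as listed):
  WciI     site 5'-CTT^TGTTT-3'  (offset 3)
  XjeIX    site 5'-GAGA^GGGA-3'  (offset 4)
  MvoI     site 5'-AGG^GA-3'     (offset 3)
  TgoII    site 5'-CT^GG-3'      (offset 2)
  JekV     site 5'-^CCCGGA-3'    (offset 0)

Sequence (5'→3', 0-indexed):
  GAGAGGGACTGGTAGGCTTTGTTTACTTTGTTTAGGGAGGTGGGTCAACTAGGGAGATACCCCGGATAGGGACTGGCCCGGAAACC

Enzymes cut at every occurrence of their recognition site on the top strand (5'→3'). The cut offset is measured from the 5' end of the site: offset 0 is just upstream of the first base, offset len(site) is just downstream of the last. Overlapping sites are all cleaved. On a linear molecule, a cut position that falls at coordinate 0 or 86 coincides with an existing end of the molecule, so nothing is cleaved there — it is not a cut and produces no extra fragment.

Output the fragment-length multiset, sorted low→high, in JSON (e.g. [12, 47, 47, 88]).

Scan for sites:
  WciI CTTTGTTT/3: at [16, 25] ⇒ [19, 28]
  XjeIX GAGAGGGA/4: at [0] ⇒ [4]
  MvoI AGGGA/3: at [3, 33, 50, 67] ⇒ [6, 36, 53, 70]
  TgoII CTGG/2: at [8, 72] ⇒ [10, 74]
  JekV CCCGGA/0: at [60, 76] ⇒ [60, 76]

Pooled cuts: [4, 6, 10, 19, 28, 36, 53, 60, 70, 74, 76]

Fragment lengths:
  [0,4): 4 bp
  [4,6): 2 bp
  [6,10): 4 bp
  [10,19): 9 bp
  [19,28): 9 bp
  [28,36): 8 bp
  [36,53): 17 bp
  [53,60): 7 bp
  [60,70): 10 bp
  [70,74): 4 bp
  [74,76): 2 bp
  [76,86): 10 bp

[2,2,4,4,4,7,8,9,9,10,10,17]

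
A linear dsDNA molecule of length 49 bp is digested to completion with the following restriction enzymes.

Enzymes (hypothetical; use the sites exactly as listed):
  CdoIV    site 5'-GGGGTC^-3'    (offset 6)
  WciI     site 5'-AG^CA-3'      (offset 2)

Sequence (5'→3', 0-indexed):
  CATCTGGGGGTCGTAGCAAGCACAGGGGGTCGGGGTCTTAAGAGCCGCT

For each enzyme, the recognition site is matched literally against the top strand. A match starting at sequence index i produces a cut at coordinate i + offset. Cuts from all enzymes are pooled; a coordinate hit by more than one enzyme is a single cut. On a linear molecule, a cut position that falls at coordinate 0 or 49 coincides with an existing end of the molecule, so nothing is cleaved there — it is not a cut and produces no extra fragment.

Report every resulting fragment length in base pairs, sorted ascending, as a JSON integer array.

[4,4,6,11,12,12]

Site scan:
  CdoIV GGGGTC/6: at [6, 25, 31] ⇒ [12, 31, 37]
  WciI AGCA/2: at [14, 18] ⇒ [16, 20]

Pooled cuts: [12, 16, 20, 31, 37]

Fragment lengths:
  [0,12): 12 bp
  [12,16): 4 bp
  [16,20): 4 bp
  [20,31): 11 bp
  [31,37): 6 bp
  [37,49): 12 bp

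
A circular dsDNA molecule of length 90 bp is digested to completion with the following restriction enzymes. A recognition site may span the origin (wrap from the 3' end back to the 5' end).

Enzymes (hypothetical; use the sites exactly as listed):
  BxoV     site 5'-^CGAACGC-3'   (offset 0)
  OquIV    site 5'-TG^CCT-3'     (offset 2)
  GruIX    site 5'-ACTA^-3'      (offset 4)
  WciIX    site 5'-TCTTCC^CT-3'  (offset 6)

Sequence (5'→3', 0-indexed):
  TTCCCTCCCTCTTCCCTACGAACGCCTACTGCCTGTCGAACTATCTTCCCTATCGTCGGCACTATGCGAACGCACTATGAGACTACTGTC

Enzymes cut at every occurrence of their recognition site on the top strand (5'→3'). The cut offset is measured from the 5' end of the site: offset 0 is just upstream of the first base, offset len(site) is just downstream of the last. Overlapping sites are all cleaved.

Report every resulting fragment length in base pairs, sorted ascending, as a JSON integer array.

[2,3,6,8,9,11,11,12,13,15]

Scan for sites:
  BxoV (CGAACGC, off=0): starts [18, 66] → cuts [18, 66]
  OquIV (TGCCT, off=2): starts [29] → cuts [31]
  GruIX (ACTA, off=4): starts [39, 60, 73, 81] → cuts [43, 64, 77, 85]
  WciIX (TCTTCCCT, off=6): starts [9, 43, 88] → cuts [4, 15, 49]

Pooled cuts: [4, 15, 18, 31, 43, 49, 64, 66, 77, 85]

Fragment lengths:
  4→15: 11 bp
  15→18: 3 bp
  18→31: 13 bp
  31→43: 12 bp
  43→49: 6 bp
  49→64: 15 bp
  64→66: 2 bp
  66→77: 11 bp
  77→85: 8 bp
  85→4 (wrap): 90-85+4 = 9 bp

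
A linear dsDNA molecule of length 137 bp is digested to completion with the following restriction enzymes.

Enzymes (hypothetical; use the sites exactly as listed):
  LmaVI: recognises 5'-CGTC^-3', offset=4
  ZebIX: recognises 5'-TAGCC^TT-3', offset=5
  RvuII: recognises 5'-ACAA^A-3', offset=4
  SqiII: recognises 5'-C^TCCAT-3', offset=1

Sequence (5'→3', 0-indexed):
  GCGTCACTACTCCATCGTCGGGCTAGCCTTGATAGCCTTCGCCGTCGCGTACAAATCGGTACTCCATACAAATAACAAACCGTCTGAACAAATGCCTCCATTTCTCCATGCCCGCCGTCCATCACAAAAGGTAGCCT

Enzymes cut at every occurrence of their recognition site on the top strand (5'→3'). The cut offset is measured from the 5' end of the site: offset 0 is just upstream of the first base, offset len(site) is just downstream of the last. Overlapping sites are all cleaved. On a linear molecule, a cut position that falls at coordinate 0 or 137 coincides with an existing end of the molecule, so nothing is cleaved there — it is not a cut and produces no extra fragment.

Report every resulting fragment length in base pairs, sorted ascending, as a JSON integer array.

Scan for sites:
  LmaVI CGTC/4: at [1, 15, 42, 80, 115] ⇒ [5, 19, 46, 84, 119]
  ZebIX TAGCCTT/5: at [23, 32] ⇒ [28, 37]
  RvuII ACAAA/4: at [50, 67, 74, 87, 123] ⇒ [54, 71, 78, 91, 127]
  SqiII CTCCAT/1: at [9, 61, 95, 103] ⇒ [10, 62, 96, 104]

All cut coordinates (distinct, sorted): [5, 10, 19, 28, 37, 46, 54, 62, 71, 78, 84, 91, 96, 104, 119, 127]

Fragments:
  [0,5): 5 bp
  [5,10): 5 bp
  [10,19): 9 bp
  [19,28): 9 bp
  [28,37): 9 bp
  [37,46): 9 bp
  [46,54): 8 bp
  [54,62): 8 bp
  [62,71): 9 bp
  [71,78): 7 bp
  [78,84): 6 bp
  [84,91): 7 bp
  [91,96): 5 bp
  [96,104): 8 bp
  [104,119): 15 bp
  [119,127): 8 bp
  [127,137): 10 bp

[5,5,5,6,7,7,8,8,8,8,9,9,9,9,9,10,15]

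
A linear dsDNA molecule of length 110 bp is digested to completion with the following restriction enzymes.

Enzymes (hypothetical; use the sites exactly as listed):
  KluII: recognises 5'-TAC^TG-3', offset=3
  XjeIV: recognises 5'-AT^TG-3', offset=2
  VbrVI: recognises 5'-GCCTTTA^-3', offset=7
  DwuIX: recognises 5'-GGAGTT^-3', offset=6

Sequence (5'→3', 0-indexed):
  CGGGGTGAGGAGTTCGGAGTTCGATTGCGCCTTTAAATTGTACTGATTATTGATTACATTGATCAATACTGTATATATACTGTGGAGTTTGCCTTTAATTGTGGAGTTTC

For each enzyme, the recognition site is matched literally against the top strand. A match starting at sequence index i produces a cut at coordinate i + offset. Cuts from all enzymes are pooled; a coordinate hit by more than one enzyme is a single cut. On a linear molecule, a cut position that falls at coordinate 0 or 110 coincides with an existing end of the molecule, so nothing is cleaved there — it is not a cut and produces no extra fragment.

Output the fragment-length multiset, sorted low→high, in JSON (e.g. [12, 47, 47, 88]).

[2,2,3,4,5,7,7,8,9,9,9,10,10,11,14]

Per-enzyme occurrences:
  KluII TACTG/3: at [40, 66, 77] ⇒ [43, 69, 80]
  XjeIV ATTG/2: at [23, 36, 48, 57, 97] ⇒ [25, 38, 50, 59, 99]
  VbrVI GCCTTTA/7: at [28, 90] ⇒ [35, 97]
  DwuIX GGAGTT/6: at [8, 15, 83, 102] ⇒ [14, 21, 89, 108]

Pooled cuts: [14, 21, 25, 35, 38, 43, 50, 59, 69, 80, 89, 97, 99, 108]

Fragment lengths:
  [0,14): 14 bp
  [14,21): 7 bp
  [21,25): 4 bp
  [25,35): 10 bp
  [35,38): 3 bp
  [38,43): 5 bp
  [43,50): 7 bp
  [50,59): 9 bp
  [59,69): 10 bp
  [69,80): 11 bp
  [80,89): 9 bp
  [89,97): 8 bp
  [97,99): 2 bp
  [99,108): 9 bp
  [108,110): 2 bp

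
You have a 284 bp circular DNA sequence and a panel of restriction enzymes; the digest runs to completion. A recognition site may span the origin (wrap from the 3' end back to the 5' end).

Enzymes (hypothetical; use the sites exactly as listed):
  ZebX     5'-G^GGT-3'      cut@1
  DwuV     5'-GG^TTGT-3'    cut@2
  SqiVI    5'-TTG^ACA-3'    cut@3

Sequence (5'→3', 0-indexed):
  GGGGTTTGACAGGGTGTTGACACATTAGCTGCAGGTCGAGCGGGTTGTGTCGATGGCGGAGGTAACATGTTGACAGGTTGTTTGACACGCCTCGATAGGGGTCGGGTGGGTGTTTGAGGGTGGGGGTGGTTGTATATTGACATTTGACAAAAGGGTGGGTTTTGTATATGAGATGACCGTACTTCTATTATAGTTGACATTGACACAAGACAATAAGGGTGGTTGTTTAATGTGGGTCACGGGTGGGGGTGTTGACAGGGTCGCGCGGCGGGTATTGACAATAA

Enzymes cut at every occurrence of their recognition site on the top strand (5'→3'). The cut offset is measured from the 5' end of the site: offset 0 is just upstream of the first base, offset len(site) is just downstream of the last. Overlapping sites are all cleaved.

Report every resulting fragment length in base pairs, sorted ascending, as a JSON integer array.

[2,4,4,4,4,5,5,5,5,6,6,6,6,7,7,7,7,7,7,7,9,10,10,12,12,15,15,23,28,39]

Scan for sites:
  ZebX GGGT/1: at [1, 11, 41, 98, 103, 107, 117, 123, 152, 156, 216, 233, 240, 246, 257, 269] ⇒ [2, 12, 42, 99, 104, 108, 118, 124, 153, 157, 217, 234, 241, 247, 258, 270]
  DwuV GGTTGT/2: at [42, 75, 127, 220] ⇒ [44, 77, 129, 222]
  SqiVI TTGACA/3: at [5, 16, 69, 81, 136, 143, 193, 199, 251, 274] ⇒ [8, 19, 72, 84, 139, 146, 196, 202, 254, 277]

All cut coordinates (distinct, sorted): [2, 8, 12, 19, 42, 44, 72, 77, 84, 99, 104, 108, 118, 124, 129, 139, 146, 153, 157, 196, 202, 217, 222, 234, 241, 247, 254, 258, 270, 277]

Fragment lengths:
  2→8: 6 bp
  8→12: 4 bp
  12→19: 7 bp
  19→42: 23 bp
  42→44: 2 bp
  44→72: 28 bp
  72→77: 5 bp
  77→84: 7 bp
  84→99: 15 bp
  99→104: 5 bp
  104→108: 4 bp
  108→118: 10 bp
  118→124: 6 bp
  124→129: 5 bp
  129→139: 10 bp
  139→146: 7 bp
  146→153: 7 bp
  153→157: 4 bp
  157→196: 39 bp
  196→202: 6 bp
  202→217: 15 bp
  217→222: 5 bp
  222→234: 12 bp
  234→241: 7 bp
  241→247: 6 bp
  247→254: 7 bp
  254→258: 4 bp
  258→270: 12 bp
  270→277: 7 bp
  277→2 (wrap): 284-277+2 = 9 bp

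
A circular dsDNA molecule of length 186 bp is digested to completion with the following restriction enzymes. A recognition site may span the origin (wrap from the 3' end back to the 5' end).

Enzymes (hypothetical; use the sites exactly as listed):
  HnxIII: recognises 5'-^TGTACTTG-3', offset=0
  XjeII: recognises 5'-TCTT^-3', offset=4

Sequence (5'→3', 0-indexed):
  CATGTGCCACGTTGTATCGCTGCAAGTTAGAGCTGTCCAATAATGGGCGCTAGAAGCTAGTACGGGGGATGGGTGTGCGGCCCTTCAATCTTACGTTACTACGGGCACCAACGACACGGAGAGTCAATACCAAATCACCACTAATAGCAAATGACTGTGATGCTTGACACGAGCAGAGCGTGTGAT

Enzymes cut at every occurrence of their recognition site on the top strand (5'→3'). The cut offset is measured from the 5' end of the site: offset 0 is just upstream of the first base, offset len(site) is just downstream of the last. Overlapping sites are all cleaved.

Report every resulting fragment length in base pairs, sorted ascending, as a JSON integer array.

Per-enzyme occurrences:
  HnxIII (TGTACTTG, off=0): no sites
  XjeII TCTT/4: at [88] ⇒ [92]

All cut coordinates (distinct, sorted): [92]

Fragment lengths:
  92→92 (wrap): 186-92+92 = 186 bp

[186]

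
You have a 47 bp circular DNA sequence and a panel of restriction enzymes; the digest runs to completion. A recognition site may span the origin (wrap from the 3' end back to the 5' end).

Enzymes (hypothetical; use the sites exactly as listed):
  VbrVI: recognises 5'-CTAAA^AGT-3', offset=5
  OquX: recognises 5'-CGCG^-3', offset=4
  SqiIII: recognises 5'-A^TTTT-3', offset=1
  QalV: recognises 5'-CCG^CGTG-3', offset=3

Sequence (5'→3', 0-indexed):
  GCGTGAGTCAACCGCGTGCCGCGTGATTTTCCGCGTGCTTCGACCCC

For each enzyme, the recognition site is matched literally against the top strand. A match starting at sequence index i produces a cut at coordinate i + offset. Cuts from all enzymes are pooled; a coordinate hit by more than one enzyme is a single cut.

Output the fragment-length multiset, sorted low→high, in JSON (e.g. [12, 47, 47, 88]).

[2,2,2,2,3,5,7,11,13]

Site scan:
  VbrVI (CTAAAAGT, off=5): no sites
  OquX CGCG/4: at [12, 19, 31, 46] ⇒ [3, 16, 23, 35]
  SqiIII ATTTT/1: at [25] ⇒ [26]
  QalV CCGCGTG/3: at [11, 18, 30, 45] ⇒ [1, 14, 21, 33]

Pooled cuts: [1, 3, 14, 16, 21, 23, 26, 33, 35]

Fragment lengths:
  1→3: 2 bp
  3→14: 11 bp
  14→16: 2 bp
  16→21: 5 bp
  21→23: 2 bp
  23→26: 3 bp
  26→33: 7 bp
  33→35: 2 bp
  35→1 (wrap): 47-35+1 = 13 bp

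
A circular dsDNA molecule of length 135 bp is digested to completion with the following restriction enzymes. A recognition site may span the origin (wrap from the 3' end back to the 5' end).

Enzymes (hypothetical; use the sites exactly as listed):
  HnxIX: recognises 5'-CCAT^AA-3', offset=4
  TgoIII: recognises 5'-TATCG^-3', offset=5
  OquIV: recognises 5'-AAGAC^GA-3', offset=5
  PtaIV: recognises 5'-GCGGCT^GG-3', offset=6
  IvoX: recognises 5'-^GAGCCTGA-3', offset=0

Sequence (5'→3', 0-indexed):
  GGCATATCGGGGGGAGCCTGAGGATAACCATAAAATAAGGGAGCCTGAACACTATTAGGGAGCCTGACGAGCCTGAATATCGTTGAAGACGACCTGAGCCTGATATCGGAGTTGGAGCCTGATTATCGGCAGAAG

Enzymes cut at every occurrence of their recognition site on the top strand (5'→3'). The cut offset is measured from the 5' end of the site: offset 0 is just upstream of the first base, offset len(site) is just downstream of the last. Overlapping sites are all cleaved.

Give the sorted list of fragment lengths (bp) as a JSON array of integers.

[4,5,6,8,9,9,13,14,14,16,18,19]

Per-enzyme occurrences:
  HnxIX CCATAA/4: at [27] ⇒ [31]
  TgoIII TATCG/5: at [4, 77, 103, 123] ⇒ [9, 82, 108, 128]
  OquIV AAGACGA/5: at [85] ⇒ [90]
  PtaIV (GCGGCTGG, off=6): no sites
  IvoX GAGCCTGA/0: at [13, 40, 59, 68, 95, 114] ⇒ [13, 40, 59, 68, 95, 114]

Pooled cuts: [9, 13, 31, 40, 59, 68, 82, 90, 95, 108, 114, 128]

Fragment lengths:
  9→13: 4 bp
  13→31: 18 bp
  31→40: 9 bp
  40→59: 19 bp
  59→68: 9 bp
  68→82: 14 bp
  82→90: 8 bp
  90→95: 5 bp
  95→108: 13 bp
  108→114: 6 bp
  114→128: 14 bp
  128→9 (wrap): 135-128+9 = 16 bp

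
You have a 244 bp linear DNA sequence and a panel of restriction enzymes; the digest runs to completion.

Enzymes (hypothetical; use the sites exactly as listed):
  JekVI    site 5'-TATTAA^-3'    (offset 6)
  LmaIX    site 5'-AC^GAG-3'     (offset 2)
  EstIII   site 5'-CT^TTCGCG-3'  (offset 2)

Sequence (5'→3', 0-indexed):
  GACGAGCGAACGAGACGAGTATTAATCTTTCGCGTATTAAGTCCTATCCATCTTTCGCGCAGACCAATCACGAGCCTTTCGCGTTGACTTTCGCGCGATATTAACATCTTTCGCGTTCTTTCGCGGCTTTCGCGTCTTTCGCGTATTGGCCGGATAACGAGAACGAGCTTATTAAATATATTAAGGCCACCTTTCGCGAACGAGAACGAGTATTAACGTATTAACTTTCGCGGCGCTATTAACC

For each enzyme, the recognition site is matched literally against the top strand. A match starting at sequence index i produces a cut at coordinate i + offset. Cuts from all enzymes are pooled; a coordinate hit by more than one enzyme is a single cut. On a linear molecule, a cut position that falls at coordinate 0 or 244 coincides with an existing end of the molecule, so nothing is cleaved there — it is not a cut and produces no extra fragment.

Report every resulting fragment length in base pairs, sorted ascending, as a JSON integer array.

Scan for sites:
  JekVI TATTAA/6: at [19, 34, 98, 169, 178, 210, 218, 236] ⇒ [25, 40, 104, 175, 184, 216, 224, 242]
  LmaIX ACGAG/2: at [1, 9, 14, 69, 156, 162, 199, 205] ⇒ [3, 11, 16, 71, 158, 164, 201, 207]
  EstIII CTTTCGCG/2: at [26, 51, 75, 87, 107, 117, 126, 135, 190, 224] ⇒ [28, 53, 77, 89, 109, 119, 128, 137, 192, 226]

All cut coordinates (distinct, sorted): [3, 11, 16, 25, 28, 40, 53, 71, 77, 89, 104, 109, 119, 128, 137, 158, 164, 175, 184, 192, 201, 207, 216, 224, 226, 242]

Fragment lengths:
  [0,3): 3 bp
  [3,11): 8 bp
  [11,16): 5 bp
  [16,25): 9 bp
  [25,28): 3 bp
  [28,40): 12 bp
  [40,53): 13 bp
  [53,71): 18 bp
  [71,77): 6 bp
  [77,89): 12 bp
  [89,104): 15 bp
  [104,109): 5 bp
  [109,119): 10 bp
  [119,128): 9 bp
  [128,137): 9 bp
  [137,158): 21 bp
  [158,164): 6 bp
  [164,175): 11 bp
  [175,184): 9 bp
  [184,192): 8 bp
  [192,201): 9 bp
  [201,207): 6 bp
  [207,216): 9 bp
  [216,224): 8 bp
  [224,226): 2 bp
  [226,242): 16 bp
  [242,244): 2 bp

[2,2,3,3,5,5,6,6,6,8,8,8,9,9,9,9,9,9,10,11,12,12,13,15,16,18,21]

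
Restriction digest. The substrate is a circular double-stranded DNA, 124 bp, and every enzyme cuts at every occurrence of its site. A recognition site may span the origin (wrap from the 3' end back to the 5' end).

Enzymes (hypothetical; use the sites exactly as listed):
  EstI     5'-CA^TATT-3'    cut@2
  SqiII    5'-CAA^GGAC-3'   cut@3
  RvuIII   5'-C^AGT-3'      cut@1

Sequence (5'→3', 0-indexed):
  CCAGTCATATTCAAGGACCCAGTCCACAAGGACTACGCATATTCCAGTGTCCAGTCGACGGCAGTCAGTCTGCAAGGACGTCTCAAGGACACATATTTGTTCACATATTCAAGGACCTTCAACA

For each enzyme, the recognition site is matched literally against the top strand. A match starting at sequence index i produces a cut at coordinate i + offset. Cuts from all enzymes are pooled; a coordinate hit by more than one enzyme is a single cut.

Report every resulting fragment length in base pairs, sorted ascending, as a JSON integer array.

[4,5,6,6,7,7,7,7,9,9,10,10,11,12,14]

Per-enzyme occurrences:
  EstI (CATATT, off=2): starts [5, 37, 91, 103] → cuts [7, 39, 93, 105]
  SqiII (CAAGGAC, off=3): starts [11, 26, 72, 83, 109] → cuts [14, 29, 75, 86, 112]
  RvuIII (CAGT, off=1): starts [1, 19, 44, 51, 61, 65] → cuts [2, 20, 45, 52, 62, 66]

All cut coordinates (distinct, sorted): [2, 7, 14, 20, 29, 39, 45, 52, 62, 66, 75, 86, 93, 105, 112]

Fragments:
  2→7: 5 bp
  7→14: 7 bp
  14→20: 6 bp
  20→29: 9 bp
  29→39: 10 bp
  39→45: 6 bp
  45→52: 7 bp
  52→62: 10 bp
  62→66: 4 bp
  66→75: 9 bp
  75→86: 11 bp
  86→93: 7 bp
  93→105: 12 bp
  105→112: 7 bp
  112→2 (wrap): 124-112+2 = 14 bp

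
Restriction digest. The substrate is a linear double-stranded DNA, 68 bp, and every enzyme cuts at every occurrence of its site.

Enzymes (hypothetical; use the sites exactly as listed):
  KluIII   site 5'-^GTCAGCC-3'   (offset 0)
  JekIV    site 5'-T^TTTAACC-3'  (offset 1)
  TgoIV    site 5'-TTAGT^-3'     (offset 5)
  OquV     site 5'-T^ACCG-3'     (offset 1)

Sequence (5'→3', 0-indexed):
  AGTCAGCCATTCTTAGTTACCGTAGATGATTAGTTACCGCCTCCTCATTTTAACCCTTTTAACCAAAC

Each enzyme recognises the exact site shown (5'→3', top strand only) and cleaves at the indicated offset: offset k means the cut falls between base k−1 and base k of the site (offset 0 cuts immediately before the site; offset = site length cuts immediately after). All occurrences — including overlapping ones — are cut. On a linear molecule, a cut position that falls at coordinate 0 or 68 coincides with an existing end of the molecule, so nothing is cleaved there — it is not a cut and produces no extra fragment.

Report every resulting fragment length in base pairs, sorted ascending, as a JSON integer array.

[1,1,1,9,11,13,16,16]

Scan for sites:
  KluIII GTCAGCC/0: at [1] ⇒ [1]
  JekIV TTTTAACC/1: at [47, 56] ⇒ [48, 57]
  TgoIV TTAGT/5: at [12, 29] ⇒ [17, 34]
  OquV TACCG/1: at [17, 34] ⇒ [18, 35]

All cut coordinates (distinct, sorted): [1, 17, 18, 34, 35, 48, 57]

Fragment lengths:
  [0,1): 1 bp
  [1,17): 16 bp
  [17,18): 1 bp
  [18,34): 16 bp
  [34,35): 1 bp
  [35,48): 13 bp
  [48,57): 9 bp
  [57,68): 11 bp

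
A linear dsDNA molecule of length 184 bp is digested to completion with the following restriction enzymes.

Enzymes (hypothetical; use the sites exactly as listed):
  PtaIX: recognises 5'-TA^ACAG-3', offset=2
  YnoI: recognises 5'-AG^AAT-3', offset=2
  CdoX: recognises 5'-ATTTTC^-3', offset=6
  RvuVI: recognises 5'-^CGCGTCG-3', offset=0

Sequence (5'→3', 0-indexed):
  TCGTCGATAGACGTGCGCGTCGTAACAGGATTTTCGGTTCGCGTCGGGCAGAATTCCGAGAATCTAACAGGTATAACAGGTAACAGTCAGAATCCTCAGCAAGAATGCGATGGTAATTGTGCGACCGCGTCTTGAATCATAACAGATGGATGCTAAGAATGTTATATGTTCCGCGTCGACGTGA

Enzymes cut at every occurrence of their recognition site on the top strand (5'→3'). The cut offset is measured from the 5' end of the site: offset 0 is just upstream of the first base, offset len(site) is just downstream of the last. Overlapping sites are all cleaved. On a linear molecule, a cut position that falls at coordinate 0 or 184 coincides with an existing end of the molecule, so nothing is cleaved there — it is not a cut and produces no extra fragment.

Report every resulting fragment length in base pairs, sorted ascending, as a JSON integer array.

[4,6,7,8,9,9,9,11,12,13,13,14,15,16,38]

Site scan:
  PtaIX TAACAG/2: at [22, 64, 73, 80, 139] ⇒ [24, 66, 75, 82, 141]
  YnoI AGAAT/2: at [49, 58, 88, 101, 155] ⇒ [51, 60, 90, 103, 157]
  CdoX ATTTTC/6: at [29] ⇒ [35]
  RvuVI CGCGTCG/0: at [15, 39, 171] ⇒ [15, 39, 171]

All cut coordinates (distinct, sorted): [15, 24, 35, 39, 51, 60, 66, 75, 82, 90, 103, 141, 157, 171]

Fragment lengths:
  [0,15): 15 bp
  [15,24): 9 bp
  [24,35): 11 bp
  [35,39): 4 bp
  [39,51): 12 bp
  [51,60): 9 bp
  [60,66): 6 bp
  [66,75): 9 bp
  [75,82): 7 bp
  [82,90): 8 bp
  [90,103): 13 bp
  [103,141): 38 bp
  [141,157): 16 bp
  [157,171): 14 bp
  [171,184): 13 bp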